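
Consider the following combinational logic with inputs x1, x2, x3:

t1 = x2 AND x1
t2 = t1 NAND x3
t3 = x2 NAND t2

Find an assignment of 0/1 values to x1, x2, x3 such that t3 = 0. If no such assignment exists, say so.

Check with x1=0, x2=1, x3=0:
t1 = x2 AND x1 = 1 AND 0 = 0
t2 = t1 NAND x3 = 0 NAND 0 = 1
t3 = x2 NAND t2 = 1 NAND 1 = 0
So t3 = 0 as required.

x1=0, x2=1, x3=0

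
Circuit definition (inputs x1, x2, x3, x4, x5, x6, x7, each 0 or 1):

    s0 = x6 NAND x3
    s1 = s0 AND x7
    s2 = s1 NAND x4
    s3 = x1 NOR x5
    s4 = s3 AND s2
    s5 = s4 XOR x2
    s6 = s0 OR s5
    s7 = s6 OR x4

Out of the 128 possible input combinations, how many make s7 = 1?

120

s7 = s6 OR x4 must be 1, so at least one of s6, x4 is 1.
Enumerating the 128 input combinations, 120 give s7 = 1 and 8 give s7 = 0.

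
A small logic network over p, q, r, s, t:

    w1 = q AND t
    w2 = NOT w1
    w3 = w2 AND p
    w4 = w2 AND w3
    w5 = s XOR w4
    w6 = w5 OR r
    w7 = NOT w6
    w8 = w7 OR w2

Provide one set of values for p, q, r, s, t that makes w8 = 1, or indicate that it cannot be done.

p=0 q=0 r=1 s=0 t=0

w8 = w7 OR w2 must be 1, so at least one of w7, w2 is 1.
Check with p=0 q=0 r=1 s=0 t=0:
w1 = q AND t = 0 AND 0 = 0
w2 = NOT w1 = NOT 0 = 1
w3 = w2 AND p = 1 AND 0 = 0
w4 = w2 AND w3 = 1 AND 0 = 0
w5 = s XOR w4 = 0 XOR 0 = 0
w6 = w5 OR r = 0 OR 1 = 1
w7 = NOT w6 = NOT 1 = 0
w8 = w7 OR w2 = 0 OR 1 = 1
So w8 = 1 as required.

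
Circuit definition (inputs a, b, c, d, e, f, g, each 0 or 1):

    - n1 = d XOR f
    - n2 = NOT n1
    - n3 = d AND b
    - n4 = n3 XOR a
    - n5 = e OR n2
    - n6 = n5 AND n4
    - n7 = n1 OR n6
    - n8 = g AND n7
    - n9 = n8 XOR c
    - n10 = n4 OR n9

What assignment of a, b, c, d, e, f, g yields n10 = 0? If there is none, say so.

Check with a=0 b=0 c=0 d=0 e=1 f=0 g=1:
n1 = d XOR f = 0 XOR 0 = 0
n2 = NOT n1 = NOT 0 = 1
n3 = d AND b = 0 AND 0 = 0
n4 = n3 XOR a = 0 XOR 0 = 0
n5 = e OR n2 = 1 OR 1 = 1
n6 = n5 AND n4 = 1 AND 0 = 0
n7 = n1 OR n6 = 0 OR 0 = 0
n8 = g AND n7 = 1 AND 0 = 0
n9 = n8 XOR c = 0 XOR 0 = 0
n10 = n4 OR n9 = 0 OR 0 = 0
So n10 = 0 as required.

a=0 b=0 c=0 d=0 e=1 f=0 g=1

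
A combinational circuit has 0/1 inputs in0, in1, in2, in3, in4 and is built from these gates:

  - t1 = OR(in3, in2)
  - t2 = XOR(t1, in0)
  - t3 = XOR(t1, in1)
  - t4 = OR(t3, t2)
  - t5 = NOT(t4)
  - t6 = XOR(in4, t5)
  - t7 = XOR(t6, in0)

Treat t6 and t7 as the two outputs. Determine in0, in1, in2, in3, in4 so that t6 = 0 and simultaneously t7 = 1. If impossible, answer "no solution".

in0=1 in1=0 in2=0 in3=0 in4=0

Check with in0=1 in1=0 in2=0 in3=0 in4=0:
t1 = OR(in3, in2) = OR(0, 0) = 0
t2 = XOR(t1, in0) = XOR(0, 1) = 1
t3 = XOR(t1, in1) = XOR(0, 0) = 0
t4 = OR(t3, t2) = OR(0, 1) = 1
t5 = NOT(t4) = NOT 1 = 0
t6 = XOR(in4, t5) = XOR(0, 0) = 0
t7 = XOR(t6, in0) = XOR(0, 1) = 1
So t6 = 0 and t7 = 1.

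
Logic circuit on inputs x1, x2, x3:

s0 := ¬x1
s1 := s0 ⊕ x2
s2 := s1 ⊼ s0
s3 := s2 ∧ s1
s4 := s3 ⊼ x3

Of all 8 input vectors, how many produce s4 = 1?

7

s4 = s3 ⊼ x3 must be 1, so at least one of s3, x3 is 0.
Enumerating the 8 input combinations, 7 give s4 = 1 and 1 give s4 = 0.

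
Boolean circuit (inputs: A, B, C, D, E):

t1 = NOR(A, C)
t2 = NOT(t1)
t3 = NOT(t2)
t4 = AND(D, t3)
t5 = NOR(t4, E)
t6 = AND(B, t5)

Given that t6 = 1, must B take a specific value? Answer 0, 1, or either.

t6 = AND(B, t5) must be 1, so both B = 1 and t5 = 1.
t5 = NOR(t4, E) must be 1, so both t4 = 0 and E = 0.
t4 = AND(D, t3) must be 0, so at least one of D, t3 is 0.
Every assignment with t6 = 1 has B = 1; there are 7 such assignment(s).

1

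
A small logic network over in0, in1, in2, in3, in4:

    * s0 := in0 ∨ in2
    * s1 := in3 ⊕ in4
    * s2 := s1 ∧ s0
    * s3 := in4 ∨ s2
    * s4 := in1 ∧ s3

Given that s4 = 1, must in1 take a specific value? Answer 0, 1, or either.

1

s4 = in1 ∧ s3 must be 1, so both in1 = 1 and s3 = 1.
s3 = in4 ∨ s2 must be 1, so at least one of in4, s2 is 1.
Every assignment with s4 = 1 has in1 = 1; there are 11 such assignment(s).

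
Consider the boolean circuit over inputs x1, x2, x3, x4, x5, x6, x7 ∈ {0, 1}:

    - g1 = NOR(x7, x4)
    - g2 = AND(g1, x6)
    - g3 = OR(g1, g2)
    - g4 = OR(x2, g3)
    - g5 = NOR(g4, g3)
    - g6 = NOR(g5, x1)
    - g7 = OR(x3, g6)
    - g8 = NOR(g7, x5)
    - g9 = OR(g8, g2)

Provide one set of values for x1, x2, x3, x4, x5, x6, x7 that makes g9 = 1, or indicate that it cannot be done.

x1=1, x2=1, x3=0, x4=1, x5=0, x6=0, x7=1

g9 = OR(g8, g2) must be 1, so at least one of g8, g2 is 1.
Check with x1=1, x2=1, x3=0, x4=1, x5=0, x6=0, x7=1:
g1 = NOR(x7, x4) = NOR(1, 1) = 0
g2 = AND(g1, x6) = AND(0, 0) = 0
g3 = OR(g1, g2) = OR(0, 0) = 0
g4 = OR(x2, g3) = OR(1, 0) = 1
g5 = NOR(g4, g3) = NOR(1, 0) = 0
g6 = NOR(g5, x1) = NOR(0, 1) = 0
g7 = OR(x3, g6) = OR(0, 0) = 0
g8 = NOR(g7, x5) = NOR(0, 0) = 1
g9 = OR(g8, g2) = OR(1, 0) = 1
So g9 = 1 as required.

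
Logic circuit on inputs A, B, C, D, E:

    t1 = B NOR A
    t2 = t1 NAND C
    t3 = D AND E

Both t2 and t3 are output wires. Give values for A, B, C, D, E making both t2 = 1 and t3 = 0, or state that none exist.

A=1, B=0, C=1, D=1, E=0

Check with A=1, B=0, C=1, D=1, E=0:
t1 = B NOR A = 0 NOR 1 = 0
t2 = t1 NAND C = 0 NAND 1 = 1
t3 = D AND E = 1 AND 0 = 0
So t2 = 1 and t3 = 0.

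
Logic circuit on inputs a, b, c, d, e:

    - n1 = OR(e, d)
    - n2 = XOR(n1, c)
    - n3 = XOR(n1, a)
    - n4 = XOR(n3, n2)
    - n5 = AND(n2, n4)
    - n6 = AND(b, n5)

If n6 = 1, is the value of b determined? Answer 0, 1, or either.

1

n6 = AND(b, n5) must be 1, so both b = 1 and n5 = 1.
n5 = AND(n2, n4) must be 1, so both n2 = 1 and n4 = 1.
Every assignment with n6 = 1 has b = 1; there are 4 such assignment(s).
  a=0, b=1, c=1, d=0, e=0
  a=1, b=1, c=0, d=0, e=1
  a=1, b=1, c=0, d=1, e=0
  a=1, b=1, c=0, d=1, e=1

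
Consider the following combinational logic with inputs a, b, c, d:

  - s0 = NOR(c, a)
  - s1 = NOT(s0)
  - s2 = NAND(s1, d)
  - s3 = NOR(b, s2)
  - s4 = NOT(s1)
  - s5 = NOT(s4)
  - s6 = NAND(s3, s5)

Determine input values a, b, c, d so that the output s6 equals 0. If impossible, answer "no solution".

s6 = NAND(s3, s5) must be 0, so both s3 = 1 and s5 = 1.
Check with a=0, b=0, c=1, d=1:
s0 = NOR(c, a) = NOR(1, 0) = 0
s1 = NOT(s0) = NOT 0 = 1
s2 = NAND(s1, d) = NAND(1, 1) = 0
s3 = NOR(b, s2) = NOR(0, 0) = 1
s4 = NOT(s1) = NOT 1 = 0
s5 = NOT(s4) = NOT 0 = 1
s6 = NAND(s3, s5) = NAND(1, 1) = 0
So s6 = 0 as required.

a=0, b=0, c=1, d=1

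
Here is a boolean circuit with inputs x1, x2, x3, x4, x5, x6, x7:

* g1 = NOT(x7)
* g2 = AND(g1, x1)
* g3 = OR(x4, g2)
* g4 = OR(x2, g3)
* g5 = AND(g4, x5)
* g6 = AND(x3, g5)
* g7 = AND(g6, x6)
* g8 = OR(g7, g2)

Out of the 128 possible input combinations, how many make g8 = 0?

g8 = OR(g7, g2) must be 0, so both g7 = 0 and g2 = 0.
Enumerating the 128 input combinations, 87 give g8 = 0 and 41 give g8 = 1.

87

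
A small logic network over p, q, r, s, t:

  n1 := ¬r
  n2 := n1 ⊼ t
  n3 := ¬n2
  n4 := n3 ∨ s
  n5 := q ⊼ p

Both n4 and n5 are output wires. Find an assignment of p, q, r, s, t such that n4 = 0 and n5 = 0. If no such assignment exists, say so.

Check with p=1, q=1, r=1, s=0, t=1:
n1 = ¬r = ¬1 = 0
n2 = n1 ⊼ t = 0 ⊼ 1 = 1
n3 = ¬n2 = ¬1 = 0
n4 = n3 ∨ s = 0 ∨ 0 = 0
n5 = q ⊼ p = 1 ⊼ 1 = 0
So n4 = 0 and n5 = 0.

p=1, q=1, r=1, s=0, t=1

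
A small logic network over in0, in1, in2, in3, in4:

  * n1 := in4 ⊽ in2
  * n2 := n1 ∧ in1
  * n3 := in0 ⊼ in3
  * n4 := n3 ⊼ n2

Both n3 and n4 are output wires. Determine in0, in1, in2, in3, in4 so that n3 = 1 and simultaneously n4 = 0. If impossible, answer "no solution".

Check with in0=0, in1=1, in2=0, in3=0, in4=0:
n1 = in4 ⊽ in2 = 0 ⊽ 0 = 1
n2 = n1 ∧ in1 = 1 ∧ 1 = 1
n3 = in0 ⊼ in3 = 0 ⊼ 0 = 1
n4 = n3 ⊼ n2 = 1 ⊼ 1 = 0
So n3 = 1 and n4 = 0.

in0=0, in1=1, in2=0, in3=0, in4=0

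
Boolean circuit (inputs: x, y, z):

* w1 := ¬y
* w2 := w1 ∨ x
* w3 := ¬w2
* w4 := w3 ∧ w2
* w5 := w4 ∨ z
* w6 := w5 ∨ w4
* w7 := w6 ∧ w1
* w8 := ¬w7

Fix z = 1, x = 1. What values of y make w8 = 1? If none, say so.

y=1

w8 = ¬w7 must be 1, so w7 = 0.
Check with z = 1, x = 1 and y=1:
w1 = ¬y = ¬1 = 0
w2 = w1 ∨ x = 0 ∨ 1 = 1
w3 = ¬w2 = ¬1 = 0
w4 = w3 ∧ w2 = 0 ∧ 1 = 0
w5 = w4 ∨ z = 0 ∨ 1 = 1
w6 = w5 ∨ w4 = 1 ∨ 0 = 1
w7 = w6 ∧ w1 = 1 ∧ 0 = 0
w8 = ¬w7 = ¬0 = 1
So w8 = 1.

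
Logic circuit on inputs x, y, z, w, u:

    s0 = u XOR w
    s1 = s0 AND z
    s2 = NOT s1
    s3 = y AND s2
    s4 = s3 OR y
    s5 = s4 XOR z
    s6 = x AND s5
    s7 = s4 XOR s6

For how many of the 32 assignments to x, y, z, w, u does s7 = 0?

s7 = s4 XOR s6 must be 0, so s4 and s6 are equal.
Enumerating the 32 input combinations, 16 give s7 = 0 and 16 give s7 = 1.

16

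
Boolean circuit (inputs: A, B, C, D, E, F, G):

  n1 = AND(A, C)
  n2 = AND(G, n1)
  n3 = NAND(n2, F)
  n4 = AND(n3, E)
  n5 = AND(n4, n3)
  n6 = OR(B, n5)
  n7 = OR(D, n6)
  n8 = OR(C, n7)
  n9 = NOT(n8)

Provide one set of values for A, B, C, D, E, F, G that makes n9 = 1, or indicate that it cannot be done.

A=0, B=0, C=0, D=0, E=0, F=1, G=1

n9 = NOT(n8) must be 1, so n8 = 0.
n8 = OR(C, n7) must be 0, so both C = 0 and n7 = 0.
Check with A=0, B=0, C=0, D=0, E=0, F=1, G=1:
n1 = AND(A, C) = AND(0, 0) = 0
n2 = AND(G, n1) = AND(1, 0) = 0
n3 = NAND(n2, F) = NAND(0, 1) = 1
n4 = AND(n3, E) = AND(1, 0) = 0
n5 = AND(n4, n3) = AND(0, 1) = 0
n6 = OR(B, n5) = OR(0, 0) = 0
n7 = OR(D, n6) = OR(0, 0) = 0
n8 = OR(C, n7) = OR(0, 0) = 0
n9 = NOT(n8) = NOT 0 = 1
So n9 = 1 as required.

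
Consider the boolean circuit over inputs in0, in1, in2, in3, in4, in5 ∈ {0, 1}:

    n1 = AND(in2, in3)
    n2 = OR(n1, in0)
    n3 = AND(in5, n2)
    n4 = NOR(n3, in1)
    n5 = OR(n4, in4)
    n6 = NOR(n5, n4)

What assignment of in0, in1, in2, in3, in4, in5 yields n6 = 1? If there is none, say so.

n6 = NOR(n5, n4) must be 1, so both n5 = 0 and n4 = 0.
Check with in0=0, in1=1, in2=0, in3=1, in4=0, in5=1:
n1 = AND(in2, in3) = AND(0, 1) = 0
n2 = OR(n1, in0) = OR(0, 0) = 0
n3 = AND(in5, n2) = AND(1, 0) = 0
n4 = NOR(n3, in1) = NOR(0, 1) = 0
n5 = OR(n4, in4) = OR(0, 0) = 0
n6 = NOR(n5, n4) = NOR(0, 0) = 1
So n6 = 1 as required.

in0=0, in1=1, in2=0, in3=1, in4=0, in5=1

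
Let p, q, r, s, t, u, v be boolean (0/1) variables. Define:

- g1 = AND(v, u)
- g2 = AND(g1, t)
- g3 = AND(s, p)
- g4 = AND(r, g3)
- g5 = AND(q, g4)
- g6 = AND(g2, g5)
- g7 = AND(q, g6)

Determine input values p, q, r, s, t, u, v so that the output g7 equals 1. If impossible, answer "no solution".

p=1 q=1 r=1 s=1 t=1 u=1 v=1

Check with p=1 q=1 r=1 s=1 t=1 u=1 v=1:
g1 = AND(v, u) = AND(1, 1) = 1
g2 = AND(g1, t) = AND(1, 1) = 1
g3 = AND(s, p) = AND(1, 1) = 1
g4 = AND(r, g3) = AND(1, 1) = 1
g5 = AND(q, g4) = AND(1, 1) = 1
g6 = AND(g2, g5) = AND(1, 1) = 1
g7 = AND(q, g6) = AND(1, 1) = 1
So g7 = 1 as required.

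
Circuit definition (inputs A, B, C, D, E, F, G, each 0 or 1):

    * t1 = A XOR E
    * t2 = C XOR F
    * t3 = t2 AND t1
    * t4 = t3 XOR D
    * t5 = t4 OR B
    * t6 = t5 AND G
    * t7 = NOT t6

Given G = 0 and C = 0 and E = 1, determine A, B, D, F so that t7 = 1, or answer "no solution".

A=1, B=0, D=0, F=1

Check with G = 0 and C = 0 and E = 1 and A=1, B=0, D=0, F=1:
t1 = A XOR E = 1 XOR 1 = 0
t2 = C XOR F = 0 XOR 1 = 1
t3 = t2 AND t1 = 1 AND 0 = 0
t4 = t3 XOR D = 0 XOR 0 = 0
t5 = t4 OR B = 0 OR 0 = 0
t6 = t5 AND G = 0 AND 0 = 0
t7 = NOT t6 = NOT 0 = 1
So t7 = 1.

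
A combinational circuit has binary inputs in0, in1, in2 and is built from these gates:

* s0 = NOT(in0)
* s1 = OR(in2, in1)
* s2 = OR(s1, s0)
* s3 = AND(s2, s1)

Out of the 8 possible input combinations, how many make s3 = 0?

s3 = AND(s2, s1) must be 0, so at least one of s2, s1 is 0.
Enumerating the 8 input combinations, 2 give s3 = 0 and 6 give s3 = 1.

2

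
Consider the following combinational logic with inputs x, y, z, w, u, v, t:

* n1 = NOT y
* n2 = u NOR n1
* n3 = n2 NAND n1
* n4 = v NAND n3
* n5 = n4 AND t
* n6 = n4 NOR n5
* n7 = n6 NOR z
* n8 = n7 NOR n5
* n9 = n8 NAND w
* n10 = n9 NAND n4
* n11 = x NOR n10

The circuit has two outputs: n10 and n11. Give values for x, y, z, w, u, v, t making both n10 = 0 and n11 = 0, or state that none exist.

x=1 y=0 z=1 w=0 u=0 v=0 t=0

Check with x=1 y=0 z=1 w=0 u=0 v=0 t=0:
n1 = NOT y = NOT 0 = 1
n2 = u NOR n1 = 0 NOR 1 = 0
n3 = n2 NAND n1 = 0 NAND 1 = 1
n4 = v NAND n3 = 0 NAND 1 = 1
n5 = n4 AND t = 1 AND 0 = 0
n6 = n4 NOR n5 = 1 NOR 0 = 0
n7 = n6 NOR z = 0 NOR 1 = 0
n8 = n7 NOR n5 = 0 NOR 0 = 1
n9 = n8 NAND w = 1 NAND 0 = 1
n10 = n9 NAND n4 = 1 NAND 1 = 0
n11 = x NOR n10 = 1 NOR 0 = 0
So n10 = 0 and n11 = 0.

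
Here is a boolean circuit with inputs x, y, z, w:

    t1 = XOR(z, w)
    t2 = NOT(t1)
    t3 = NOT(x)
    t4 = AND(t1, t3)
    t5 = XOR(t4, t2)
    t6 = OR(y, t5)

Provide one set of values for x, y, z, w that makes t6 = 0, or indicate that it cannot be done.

t6 = OR(y, t5) must be 0, so both y = 0 and t5 = 0.
t5 = XOR(t4, t2) must be 0, so t4 and t2 are equal.
Check with x=1, y=0, z=1, w=0:
t1 = XOR(z, w) = XOR(1, 0) = 1
t2 = NOT(t1) = NOT 1 = 0
t3 = NOT(x) = NOT 1 = 0
t4 = AND(t1, t3) = AND(1, 0) = 0
t5 = XOR(t4, t2) = XOR(0, 0) = 0
t6 = OR(y, t5) = OR(0, 0) = 0
So t6 = 0 as required.

x=1, y=0, z=1, w=0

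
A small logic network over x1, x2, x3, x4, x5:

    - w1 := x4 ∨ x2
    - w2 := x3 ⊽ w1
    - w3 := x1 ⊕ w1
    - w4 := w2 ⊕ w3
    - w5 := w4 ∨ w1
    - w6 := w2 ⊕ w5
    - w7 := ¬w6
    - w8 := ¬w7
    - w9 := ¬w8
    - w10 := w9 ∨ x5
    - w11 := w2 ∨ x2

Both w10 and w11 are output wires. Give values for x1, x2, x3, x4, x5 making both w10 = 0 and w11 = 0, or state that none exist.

x1=1, x2=0, x3=0, x4=1, x5=0

Check with x1=1, x2=0, x3=0, x4=1, x5=0:
w1 = x4 ∨ x2 = 1 ∨ 0 = 1
w2 = x3 ⊽ w1 = 0 ⊽ 1 = 0
w3 = x1 ⊕ w1 = 1 ⊕ 1 = 0
w4 = w2 ⊕ w3 = 0 ⊕ 0 = 0
w5 = w4 ∨ w1 = 0 ∨ 1 = 1
w6 = w2 ⊕ w5 = 0 ⊕ 1 = 1
w7 = ¬w6 = ¬1 = 0
w8 = ¬w7 = ¬0 = 1
w9 = ¬w8 = ¬1 = 0
w10 = w9 ∨ x5 = 0 ∨ 0 = 0
w11 = w2 ∨ x2 = 0 ∨ 0 = 0
So w10 = 0 and w11 = 0.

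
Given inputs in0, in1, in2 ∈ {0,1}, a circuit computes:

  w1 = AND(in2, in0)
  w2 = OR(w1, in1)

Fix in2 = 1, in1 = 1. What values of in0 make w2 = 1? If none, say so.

w2 = OR(w1, in1) must be 1, so at least one of w1, in1 is 1.
Check with in2 = 1, in1 = 1 and in0=0:
w1 = AND(in2, in0) = AND(1, 0) = 0
w2 = OR(w1, in1) = OR(0, 1) = 1
So w2 = 1.

in0=0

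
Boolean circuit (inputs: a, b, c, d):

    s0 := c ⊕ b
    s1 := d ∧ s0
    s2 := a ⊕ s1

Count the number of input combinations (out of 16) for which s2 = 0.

s2 = a ⊕ s1 must be 0, so a and s1 are equal.
Enumerating the 16 input combinations, 8 give s2 = 0 and 8 give s2 = 1.

8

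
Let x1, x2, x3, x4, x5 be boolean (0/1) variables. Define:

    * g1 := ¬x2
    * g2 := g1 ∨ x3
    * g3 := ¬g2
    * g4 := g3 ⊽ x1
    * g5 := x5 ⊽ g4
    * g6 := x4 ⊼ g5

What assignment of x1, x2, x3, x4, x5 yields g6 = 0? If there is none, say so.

x1=1, x2=1, x3=1, x4=1, x5=0

g6 = x4 ⊼ g5 must be 0, so both x4 = 1 and g5 = 1.
g5 = x5 ⊽ g4 must be 1, so both x5 = 0 and g4 = 0.
g4 = g3 ⊽ x1 must be 0, so at least one of g3, x1 is 1.
Check with x1=1, x2=1, x3=1, x4=1, x5=0:
g1 = ¬x2 = ¬1 = 0
g2 = g1 ∨ x3 = 0 ∨ 1 = 1
g3 = ¬g2 = ¬1 = 0
g4 = g3 ⊽ x1 = 0 ⊽ 1 = 0
g5 = x5 ⊽ g4 = 0 ⊽ 0 = 1
g6 = x4 ⊼ g5 = 1 ⊼ 1 = 0
So g6 = 0 as required.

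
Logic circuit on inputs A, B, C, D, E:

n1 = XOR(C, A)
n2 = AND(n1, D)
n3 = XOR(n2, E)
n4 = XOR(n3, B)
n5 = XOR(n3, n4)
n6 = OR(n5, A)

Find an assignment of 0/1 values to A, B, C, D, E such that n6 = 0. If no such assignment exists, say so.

Check with A=0, B=0, C=0, D=0, E=0:
n1 = XOR(C, A) = XOR(0, 0) = 0
n2 = AND(n1, D) = AND(0, 0) = 0
n3 = XOR(n2, E) = XOR(0, 0) = 0
n4 = XOR(n3, B) = XOR(0, 0) = 0
n5 = XOR(n3, n4) = XOR(0, 0) = 0
n6 = OR(n5, A) = OR(0, 0) = 0
So n6 = 0 as required.

A=0, B=0, C=0, D=0, E=0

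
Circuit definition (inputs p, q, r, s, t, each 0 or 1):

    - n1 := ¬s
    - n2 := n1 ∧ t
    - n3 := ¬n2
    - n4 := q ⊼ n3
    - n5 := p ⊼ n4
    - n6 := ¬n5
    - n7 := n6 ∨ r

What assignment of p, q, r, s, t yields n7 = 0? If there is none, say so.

Check with p=0, q=0, r=0, s=0, t=1:
n1 = ¬s = ¬0 = 1
n2 = n1 ∧ t = 1 ∧ 1 = 1
n3 = ¬n2 = ¬1 = 0
n4 = q ⊼ n3 = 0 ⊼ 0 = 1
n5 = p ⊼ n4 = 0 ⊼ 1 = 1
n6 = ¬n5 = ¬1 = 0
n7 = n6 ∨ r = 0 ∨ 0 = 0
So n7 = 0 as required.

p=0, q=0, r=0, s=0, t=1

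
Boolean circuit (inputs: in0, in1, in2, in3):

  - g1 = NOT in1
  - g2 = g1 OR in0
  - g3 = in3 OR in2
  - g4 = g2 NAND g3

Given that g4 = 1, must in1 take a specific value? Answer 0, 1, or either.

Both values of in1 occur among assignments with g4 = 1:
  in1=0: in0=0, in1=0, in2=0, in3=0
  in1=1: in0=0, in1=1, in2=0, in3=0

either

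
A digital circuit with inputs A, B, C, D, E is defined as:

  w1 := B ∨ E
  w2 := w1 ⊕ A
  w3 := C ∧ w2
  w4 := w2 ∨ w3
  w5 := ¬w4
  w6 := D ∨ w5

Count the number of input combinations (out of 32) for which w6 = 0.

w6 = D ∨ w5 must be 0, so both D = 0 and w5 = 0.
Enumerating the 32 input combinations, 8 give w6 = 0 and 24 give w6 = 1.

8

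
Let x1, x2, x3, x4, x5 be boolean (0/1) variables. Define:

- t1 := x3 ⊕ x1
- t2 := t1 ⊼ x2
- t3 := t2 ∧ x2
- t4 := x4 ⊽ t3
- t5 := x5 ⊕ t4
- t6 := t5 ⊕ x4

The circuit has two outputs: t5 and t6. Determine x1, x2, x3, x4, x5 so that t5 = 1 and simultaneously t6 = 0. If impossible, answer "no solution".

x1=1, x2=1, x3=0, x4=1, x5=1

Check with x1=1, x2=1, x3=0, x4=1, x5=1:
t1 = x3 ⊕ x1 = 0 ⊕ 1 = 1
t2 = t1 ⊼ x2 = 1 ⊼ 1 = 0
t3 = t2 ∧ x2 = 0 ∧ 1 = 0
t4 = x4 ⊽ t3 = 1 ⊽ 0 = 0
t5 = x5 ⊕ t4 = 1 ⊕ 0 = 1
t6 = t5 ⊕ x4 = 1 ⊕ 1 = 0
So t5 = 1 and t6 = 0.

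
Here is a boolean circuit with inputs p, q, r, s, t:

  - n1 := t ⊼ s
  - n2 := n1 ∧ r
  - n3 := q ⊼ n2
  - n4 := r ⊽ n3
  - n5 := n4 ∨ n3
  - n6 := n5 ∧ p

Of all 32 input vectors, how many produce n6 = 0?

n6 = n5 ∧ p must be 0, so at least one of n5, p is 0.
Enumerating the 32 input combinations, 19 give n6 = 0 and 13 give n6 = 1.

19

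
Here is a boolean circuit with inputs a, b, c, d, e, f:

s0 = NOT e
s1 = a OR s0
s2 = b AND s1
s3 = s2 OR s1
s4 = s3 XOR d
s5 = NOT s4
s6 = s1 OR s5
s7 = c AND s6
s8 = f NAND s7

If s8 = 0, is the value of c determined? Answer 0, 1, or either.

1

s8 = f NAND s7 must be 0, so both f = 1 and s7 = 1.
s7 = c AND s6 must be 1, so both c = 1 and s6 = 1.
Every assignment with s8 = 0 has c = 1; there are 14 such assignment(s).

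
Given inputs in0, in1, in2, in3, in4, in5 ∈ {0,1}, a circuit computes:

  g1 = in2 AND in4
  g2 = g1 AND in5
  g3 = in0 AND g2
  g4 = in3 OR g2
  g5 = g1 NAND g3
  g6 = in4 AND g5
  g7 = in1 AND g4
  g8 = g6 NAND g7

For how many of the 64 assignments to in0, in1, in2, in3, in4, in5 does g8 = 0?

g8 = g6 NAND g7 must be 0, so both g6 = 1 and g7 = 1.
g6 = in4 AND g5 must be 1, so both in4 = 1 and g5 = 1.
Enumerating the 64 input combinations, 8 give g8 = 0 and 56 give g8 = 1.

8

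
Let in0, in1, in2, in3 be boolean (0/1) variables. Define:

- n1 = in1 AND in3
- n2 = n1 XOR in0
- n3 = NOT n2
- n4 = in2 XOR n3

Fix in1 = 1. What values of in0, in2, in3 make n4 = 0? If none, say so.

in0=0 in2=1 in3=0

n4 = in2 XOR n3 must be 0, so in2 and n3 are equal.
Check with in1 = 1 and in0=0, in2=1, in3=0:
n1 = in1 AND in3 = 1 AND 0 = 0
n2 = n1 XOR in0 = 0 XOR 0 = 0
n3 = NOT n2 = NOT 0 = 1
n4 = in2 XOR n3 = 1 XOR 1 = 0
So n4 = 0.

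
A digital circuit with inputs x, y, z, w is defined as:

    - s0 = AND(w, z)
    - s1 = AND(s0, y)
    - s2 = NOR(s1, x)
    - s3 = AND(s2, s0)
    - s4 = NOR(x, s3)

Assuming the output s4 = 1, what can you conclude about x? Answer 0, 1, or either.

0

s4 = NOR(x, s3) must be 1, so both x = 0 and s3 = 0.
Every assignment with s4 = 1 has x = 0; there are 7 such assignment(s).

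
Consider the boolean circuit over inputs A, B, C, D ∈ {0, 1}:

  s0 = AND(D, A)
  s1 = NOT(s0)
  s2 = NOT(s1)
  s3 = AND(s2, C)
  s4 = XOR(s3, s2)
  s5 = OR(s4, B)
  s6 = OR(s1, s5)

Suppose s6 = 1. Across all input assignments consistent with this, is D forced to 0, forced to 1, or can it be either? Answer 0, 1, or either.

Both values of D occur among assignments with s6 = 1:
  D=0: A=0, B=0, C=0, D=0
  D=1: A=0, B=0, C=0, D=1

either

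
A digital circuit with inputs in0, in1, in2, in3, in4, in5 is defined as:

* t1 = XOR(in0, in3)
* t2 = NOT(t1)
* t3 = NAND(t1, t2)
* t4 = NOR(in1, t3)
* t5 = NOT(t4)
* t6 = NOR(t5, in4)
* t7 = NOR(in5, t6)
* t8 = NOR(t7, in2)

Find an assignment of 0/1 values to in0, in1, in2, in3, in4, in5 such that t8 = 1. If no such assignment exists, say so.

in0=0, in1=0, in2=0, in3=0, in4=0, in5=1

t8 = NOR(t7, in2) must be 1, so both t7 = 0 and in2 = 0.
t7 = NOR(in5, t6) must be 0, so at least one of in5, t6 is 1.
Check with in0=0, in1=0, in2=0, in3=0, in4=0, in5=1:
t1 = XOR(in0, in3) = XOR(0, 0) = 0
t2 = NOT(t1) = NOT 0 = 1
t3 = NAND(t1, t2) = NAND(0, 1) = 1
t4 = NOR(in1, t3) = NOR(0, 1) = 0
t5 = NOT(t4) = NOT 0 = 1
t6 = NOR(t5, in4) = NOR(1, 0) = 0
t7 = NOR(in5, t6) = NOR(1, 0) = 0
t8 = NOR(t7, in2) = NOR(0, 0) = 1
So t8 = 1 as required.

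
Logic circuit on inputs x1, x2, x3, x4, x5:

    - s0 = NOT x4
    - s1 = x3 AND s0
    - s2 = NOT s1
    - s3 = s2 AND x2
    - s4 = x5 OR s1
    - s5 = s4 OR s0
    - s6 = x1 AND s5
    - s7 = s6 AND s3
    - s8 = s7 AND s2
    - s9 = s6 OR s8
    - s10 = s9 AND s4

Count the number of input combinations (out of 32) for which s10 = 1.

s10 = s9 AND s4 must be 1, so both s9 = 1 and s4 = 1.
s9 = s6 OR s8 must be 1, so at least one of s6, s8 is 1.
Enumerating the 32 input combinations, 10 give s10 = 1 and 22 give s10 = 0.

10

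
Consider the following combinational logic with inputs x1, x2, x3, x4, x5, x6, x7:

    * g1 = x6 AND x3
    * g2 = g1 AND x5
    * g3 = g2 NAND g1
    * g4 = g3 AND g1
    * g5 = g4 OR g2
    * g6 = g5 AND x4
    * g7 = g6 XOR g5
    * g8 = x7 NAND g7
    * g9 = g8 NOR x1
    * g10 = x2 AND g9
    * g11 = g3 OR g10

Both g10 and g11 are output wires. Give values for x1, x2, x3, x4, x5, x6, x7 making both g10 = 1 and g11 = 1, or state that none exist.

Check with x1=0, x2=1, x3=1, x4=0, x5=1, x6=1, x7=1:
g1 = x6 AND x3 = 1 AND 1 = 1
g2 = g1 AND x5 = 1 AND 1 = 1
g3 = g2 NAND g1 = 1 NAND 1 = 0
g4 = g3 AND g1 = 0 AND 1 = 0
g5 = g4 OR g2 = 0 OR 1 = 1
g6 = g5 AND x4 = 1 AND 0 = 0
g7 = g6 XOR g5 = 0 XOR 1 = 1
g8 = x7 NAND g7 = 1 NAND 1 = 0
g9 = g8 NOR x1 = 0 NOR 0 = 1
g10 = x2 AND g9 = 1 AND 1 = 1
g11 = g3 OR g10 = 0 OR 1 = 1
So g10 = 1 and g11 = 1.

x1=0, x2=1, x3=1, x4=0, x5=1, x6=1, x7=1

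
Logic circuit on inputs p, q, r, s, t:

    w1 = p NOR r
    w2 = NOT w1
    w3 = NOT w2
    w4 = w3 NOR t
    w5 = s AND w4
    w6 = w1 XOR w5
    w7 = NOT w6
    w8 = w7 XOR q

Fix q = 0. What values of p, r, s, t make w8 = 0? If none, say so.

p=0, r=0, s=1, t=1

Check with q = 0 and p=0, r=0, s=1, t=1:
w1 = p NOR r = 0 NOR 0 = 1
w2 = NOT w1 = NOT 1 = 0
w3 = NOT w2 = NOT 0 = 1
w4 = w3 NOR t = 1 NOR 1 = 0
w5 = s AND w4 = 1 AND 0 = 0
w6 = w1 XOR w5 = 1 XOR 0 = 1
w7 = NOT w6 = NOT 1 = 0
w8 = w7 XOR q = 0 XOR 0 = 0
So w8 = 0.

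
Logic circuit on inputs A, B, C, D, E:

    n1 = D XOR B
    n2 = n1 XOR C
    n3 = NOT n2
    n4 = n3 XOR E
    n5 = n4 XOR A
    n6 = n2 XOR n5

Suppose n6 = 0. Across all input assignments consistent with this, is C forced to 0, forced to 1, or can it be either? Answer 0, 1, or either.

either

Both values of C occur among assignments with n6 = 0:
  C=0: A=0, B=0, C=0, D=0, E=1
  C=1: A=0, B=0, C=1, D=0, E=1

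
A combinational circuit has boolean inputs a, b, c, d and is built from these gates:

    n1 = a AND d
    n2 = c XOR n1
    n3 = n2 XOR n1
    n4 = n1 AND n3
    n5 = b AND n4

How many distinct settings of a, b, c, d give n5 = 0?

n5 = b AND n4 must be 0, so at least one of b, n4 is 0.
Enumerating the 16 input combinations, 15 give n5 = 0 and 1 give n5 = 1.

15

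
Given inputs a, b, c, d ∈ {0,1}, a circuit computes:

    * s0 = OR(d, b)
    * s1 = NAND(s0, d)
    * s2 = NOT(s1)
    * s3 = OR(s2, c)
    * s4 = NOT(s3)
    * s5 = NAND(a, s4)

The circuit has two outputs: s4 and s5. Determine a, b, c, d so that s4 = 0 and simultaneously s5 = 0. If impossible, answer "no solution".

no solution exists

Across all 16 input combinations, none give both s4 = 0 and s5 = 0.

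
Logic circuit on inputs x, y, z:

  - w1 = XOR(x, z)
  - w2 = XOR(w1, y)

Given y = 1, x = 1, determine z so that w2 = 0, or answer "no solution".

z=0

Check with y = 1, x = 1 and z=0:
w1 = XOR(x, z) = XOR(1, 0) = 1
w2 = XOR(w1, y) = XOR(1, 1) = 0
So w2 = 0.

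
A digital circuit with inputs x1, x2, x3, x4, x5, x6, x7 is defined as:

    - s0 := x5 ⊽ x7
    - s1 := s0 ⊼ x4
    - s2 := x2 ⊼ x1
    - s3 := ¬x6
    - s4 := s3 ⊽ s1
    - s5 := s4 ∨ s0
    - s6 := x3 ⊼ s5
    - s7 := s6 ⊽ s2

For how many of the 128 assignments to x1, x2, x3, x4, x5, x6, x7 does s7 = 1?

s7 = s6 ⊽ s2 must be 1, so both s6 = 0 and s2 = 0.
Satisfying assignments:
  x1=1, x2=1, x3=1, x4=0, x5=0, x6=0, x7=0
  x1=1, x2=1, x3=1, x4=0, x5=0, x6=1, x7=0
  x1=1, x2=1, x3=1, x4=1, x5=0, x6=0, x7=0
  x1=1, x2=1, x3=1, x4=1, x5=0, x6=1, x7=0

4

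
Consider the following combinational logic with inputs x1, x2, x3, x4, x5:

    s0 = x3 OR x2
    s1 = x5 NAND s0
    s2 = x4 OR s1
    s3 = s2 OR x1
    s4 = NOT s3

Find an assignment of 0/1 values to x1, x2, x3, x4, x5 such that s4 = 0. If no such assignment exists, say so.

Check with x1=0, x2=0, x3=1, x4=0, x5=0:
s0 = x3 OR x2 = 1 OR 0 = 1
s1 = x5 NAND s0 = 0 NAND 1 = 1
s2 = x4 OR s1 = 0 OR 1 = 1
s3 = s2 OR x1 = 1 OR 0 = 1
s4 = NOT s3 = NOT 1 = 0
So s4 = 0 as required.

x1=0, x2=0, x3=1, x4=0, x5=0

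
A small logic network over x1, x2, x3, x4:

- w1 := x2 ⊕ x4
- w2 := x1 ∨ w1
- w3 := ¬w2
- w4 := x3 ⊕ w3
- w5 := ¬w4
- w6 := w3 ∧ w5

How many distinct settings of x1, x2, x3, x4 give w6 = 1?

w6 = w3 ∧ w5 must be 1, so both w3 = 1 and w5 = 1.
w3 = ¬w2 must be 1, so w2 = 0.
w5 = ¬w4 must be 1, so w4 = 0.
Satisfying assignments:
  x1=0, x2=0, x3=1, x4=0
  x1=0, x2=1, x3=1, x4=1

2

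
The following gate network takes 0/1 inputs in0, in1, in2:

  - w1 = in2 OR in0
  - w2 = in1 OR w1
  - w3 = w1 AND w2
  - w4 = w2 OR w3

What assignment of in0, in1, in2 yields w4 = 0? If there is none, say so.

in0=0 in1=0 in2=0

w4 = w2 OR w3 must be 0, so both w2 = 0 and w3 = 0.
w2 = in1 OR w1 must be 0, so both in1 = 0 and w1 = 0.
Check with in0=0 in1=0 in2=0:
w1 = in2 OR in0 = 0 OR 0 = 0
w2 = in1 OR w1 = 0 OR 0 = 0
w3 = w1 AND w2 = 0 AND 0 = 0
w4 = w2 OR w3 = 0 OR 0 = 0
So w4 = 0 as required.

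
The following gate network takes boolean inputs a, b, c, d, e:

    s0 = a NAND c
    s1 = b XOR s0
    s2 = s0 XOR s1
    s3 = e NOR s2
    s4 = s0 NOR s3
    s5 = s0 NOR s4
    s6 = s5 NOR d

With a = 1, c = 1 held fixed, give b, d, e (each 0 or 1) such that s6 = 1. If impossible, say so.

Check with a = 1, c = 1 and b=1, d=0, e=1:
s0 = a NAND c = 1 NAND 1 = 0
s1 = b XOR s0 = 1 XOR 0 = 1
s2 = s0 XOR s1 = 0 XOR 1 = 1
s3 = e NOR s2 = 1 NOR 1 = 0
s4 = s0 NOR s3 = 0 NOR 0 = 1
s5 = s0 NOR s4 = 0 NOR 1 = 0
s6 = s5 NOR d = 0 NOR 0 = 1
So s6 = 1.

b=1 d=0 e=1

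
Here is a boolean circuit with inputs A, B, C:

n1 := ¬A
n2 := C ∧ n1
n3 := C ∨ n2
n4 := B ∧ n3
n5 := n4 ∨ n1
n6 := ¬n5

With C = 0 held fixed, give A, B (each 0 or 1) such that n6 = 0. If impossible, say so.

Check with C = 0 and A=0, B=0:
n1 = ¬A = ¬0 = 1
n2 = C ∧ n1 = 0 ∧ 1 = 0
n3 = C ∨ n2 = 0 ∨ 0 = 0
n4 = B ∧ n3 = 0 ∧ 0 = 0
n5 = n4 ∨ n1 = 0 ∨ 1 = 1
n6 = ¬n5 = ¬1 = 0
So n6 = 0.

A=0, B=0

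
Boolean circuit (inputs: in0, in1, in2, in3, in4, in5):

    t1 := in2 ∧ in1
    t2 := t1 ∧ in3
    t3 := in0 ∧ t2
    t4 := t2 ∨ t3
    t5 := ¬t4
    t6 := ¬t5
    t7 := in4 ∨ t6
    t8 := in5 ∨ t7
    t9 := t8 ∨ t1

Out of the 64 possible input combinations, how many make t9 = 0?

t9 = t8 ∨ t1 must be 0, so both t8 = 0 and t1 = 0.
t8 = in5 ∨ t7 must be 0, so both in5 = 0 and t7 = 0.
Enumerating the 64 input combinations, 12 give t9 = 0 and 52 give t9 = 1.

12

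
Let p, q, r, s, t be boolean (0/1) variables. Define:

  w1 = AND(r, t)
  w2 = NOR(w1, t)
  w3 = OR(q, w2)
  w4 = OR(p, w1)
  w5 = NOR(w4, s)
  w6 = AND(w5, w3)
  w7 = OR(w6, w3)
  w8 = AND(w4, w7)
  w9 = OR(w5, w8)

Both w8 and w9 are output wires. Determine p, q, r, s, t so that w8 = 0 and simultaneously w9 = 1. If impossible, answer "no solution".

Check with p=0, q=1, r=0, s=0, t=0:
w1 = AND(r, t) = AND(0, 0) = 0
w2 = NOR(w1, t) = NOR(0, 0) = 1
w3 = OR(q, w2) = OR(1, 1) = 1
w4 = OR(p, w1) = OR(0, 0) = 0
w5 = NOR(w4, s) = NOR(0, 0) = 1
w6 = AND(w5, w3) = AND(1, 1) = 1
w7 = OR(w6, w3) = OR(1, 1) = 1
w8 = AND(w4, w7) = AND(0, 1) = 0
w9 = OR(w5, w8) = OR(1, 0) = 1
So w8 = 0 and w9 = 1.

p=0, q=1, r=0, s=0, t=0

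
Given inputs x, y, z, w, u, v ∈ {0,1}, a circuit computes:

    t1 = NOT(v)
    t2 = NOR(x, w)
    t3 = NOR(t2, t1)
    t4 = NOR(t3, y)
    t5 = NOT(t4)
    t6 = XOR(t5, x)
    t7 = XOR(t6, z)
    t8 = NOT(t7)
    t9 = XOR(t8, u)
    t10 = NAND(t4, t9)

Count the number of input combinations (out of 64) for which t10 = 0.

10

t10 = NAND(t4, t9) must be 0, so both t4 = 1 and t9 = 1.
t4 = NOR(t3, y) must be 1, so both t3 = 0 and y = 0.
t9 = XOR(t8, u) must be 1, so t8 and u differ.
Enumerating the 64 input combinations, 10 give t10 = 0 and 54 give t10 = 1.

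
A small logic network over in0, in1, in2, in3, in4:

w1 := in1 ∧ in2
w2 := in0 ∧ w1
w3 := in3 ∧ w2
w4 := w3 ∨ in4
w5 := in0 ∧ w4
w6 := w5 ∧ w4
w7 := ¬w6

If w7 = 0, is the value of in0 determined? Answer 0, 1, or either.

1

w7 = ¬w6 must be 0, so w6 = 1.
Every assignment with w7 = 0 has in0 = 1; there are 9 such assignment(s).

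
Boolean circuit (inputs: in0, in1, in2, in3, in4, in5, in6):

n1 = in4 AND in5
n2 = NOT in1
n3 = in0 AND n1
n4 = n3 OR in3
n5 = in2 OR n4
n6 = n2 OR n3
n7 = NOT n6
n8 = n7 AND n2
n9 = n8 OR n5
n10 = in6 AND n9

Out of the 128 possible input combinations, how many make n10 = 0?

n10 = in6 AND n9 must be 0, so at least one of in6, n9 is 0.
Enumerating the 128 input combinations, 78 give n10 = 0 and 50 give n10 = 1.

78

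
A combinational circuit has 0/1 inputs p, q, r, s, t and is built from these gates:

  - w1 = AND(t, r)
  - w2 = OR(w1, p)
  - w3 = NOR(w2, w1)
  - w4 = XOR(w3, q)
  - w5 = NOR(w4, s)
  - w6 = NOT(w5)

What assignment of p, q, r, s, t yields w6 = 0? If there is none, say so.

Check with p=1, q=0, r=0, s=0, t=1:
w1 = AND(t, r) = AND(1, 0) = 0
w2 = OR(w1, p) = OR(0, 1) = 1
w3 = NOR(w2, w1) = NOR(1, 0) = 0
w4 = XOR(w3, q) = XOR(0, 0) = 0
w5 = NOR(w4, s) = NOR(0, 0) = 1
w6 = NOT(w5) = NOT 1 = 0
So w6 = 0 as required.

p=1, q=0, r=0, s=0, t=1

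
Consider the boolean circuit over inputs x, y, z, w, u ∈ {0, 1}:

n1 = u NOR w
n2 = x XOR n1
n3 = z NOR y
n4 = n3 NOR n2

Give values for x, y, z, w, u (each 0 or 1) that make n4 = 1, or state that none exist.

x=0 y=1 z=1 w=0 u=1

n4 = n3 NOR n2 must be 1, so both n3 = 0 and n2 = 0.
n3 = z NOR y must be 0, so at least one of z, y is 1.
Check with x=0 y=1 z=1 w=0 u=1:
n1 = u NOR w = 1 NOR 0 = 0
n2 = x XOR n1 = 0 XOR 0 = 0
n3 = z NOR y = 1 NOR 1 = 0
n4 = n3 NOR n2 = 0 NOR 0 = 1
So n4 = 1 as required.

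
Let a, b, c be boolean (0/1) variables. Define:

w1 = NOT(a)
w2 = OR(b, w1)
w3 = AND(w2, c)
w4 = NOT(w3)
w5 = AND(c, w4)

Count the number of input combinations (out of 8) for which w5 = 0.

w5 = AND(c, w4) must be 0, so at least one of c, w4 is 0.
Enumerating the 8 input combinations, 7 give w5 = 0 and 1 give w5 = 1.

7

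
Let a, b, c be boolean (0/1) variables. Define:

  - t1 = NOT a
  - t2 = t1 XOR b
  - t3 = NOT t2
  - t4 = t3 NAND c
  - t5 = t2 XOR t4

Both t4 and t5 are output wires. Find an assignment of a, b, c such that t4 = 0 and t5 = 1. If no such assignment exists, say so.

Across all 8 input combinations, none give both t4 = 0 and t5 = 1.

no solution exists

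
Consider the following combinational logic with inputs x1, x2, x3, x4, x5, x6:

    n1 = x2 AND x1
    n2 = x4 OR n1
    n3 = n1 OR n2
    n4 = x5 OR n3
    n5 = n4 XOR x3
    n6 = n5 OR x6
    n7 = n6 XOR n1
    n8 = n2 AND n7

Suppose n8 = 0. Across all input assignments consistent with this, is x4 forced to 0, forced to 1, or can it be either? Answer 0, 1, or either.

Both values of x4 occur among assignments with n8 = 0:
  x4=0: x1=0, x2=0, x3=0, x4=0, x5=0, x6=0
  x4=1: x1=0, x2=0, x3=1, x4=1, x5=0, x6=0

either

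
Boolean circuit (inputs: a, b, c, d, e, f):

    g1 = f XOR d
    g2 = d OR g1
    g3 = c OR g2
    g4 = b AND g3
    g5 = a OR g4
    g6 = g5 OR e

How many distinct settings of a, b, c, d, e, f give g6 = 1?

g6 = g5 OR e must be 1, so at least one of g5, e is 1.
Enumerating the 64 input combinations, 55 give g6 = 1 and 9 give g6 = 0.

55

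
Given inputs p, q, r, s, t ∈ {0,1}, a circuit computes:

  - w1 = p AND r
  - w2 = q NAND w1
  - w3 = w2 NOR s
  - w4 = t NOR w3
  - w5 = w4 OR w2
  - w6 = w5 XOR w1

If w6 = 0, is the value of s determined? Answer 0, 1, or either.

Both values of s occur among assignments with w6 = 0:
  s=0: p=1, q=0, r=1, s=0, t=0
  s=1: p=1, q=0, r=1, s=1, t=0

either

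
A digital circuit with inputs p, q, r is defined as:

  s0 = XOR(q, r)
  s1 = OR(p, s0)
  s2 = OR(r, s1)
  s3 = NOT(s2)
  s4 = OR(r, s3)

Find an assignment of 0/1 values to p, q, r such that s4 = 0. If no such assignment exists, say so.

s4 = OR(r, s3) must be 0, so both r = 0 and s3 = 0.
s3 = NOT(s2) must be 0, so s2 = 1.
Check with p=0, q=1, r=0:
s0 = XOR(q, r) = XOR(1, 0) = 1
s1 = OR(p, s0) = OR(0, 1) = 1
s2 = OR(r, s1) = OR(0, 1) = 1
s3 = NOT(s2) = NOT 1 = 0
s4 = OR(r, s3) = OR(0, 0) = 0
So s4 = 0 as required.

p=0, q=1, r=0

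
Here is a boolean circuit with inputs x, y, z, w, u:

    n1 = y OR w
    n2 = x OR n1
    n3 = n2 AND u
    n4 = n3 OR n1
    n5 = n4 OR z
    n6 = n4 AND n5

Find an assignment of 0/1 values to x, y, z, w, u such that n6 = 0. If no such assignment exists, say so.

x=0, y=0, z=1, w=0, u=1

n6 = n4 AND n5 must be 0, so at least one of n4, n5 is 0.
Check with x=0, y=0, z=1, w=0, u=1:
n1 = y OR w = 0 OR 0 = 0
n2 = x OR n1 = 0 OR 0 = 0
n3 = n2 AND u = 0 AND 1 = 0
n4 = n3 OR n1 = 0 OR 0 = 0
n5 = n4 OR z = 0 OR 1 = 1
n6 = n4 AND n5 = 0 AND 1 = 0
So n6 = 0 as required.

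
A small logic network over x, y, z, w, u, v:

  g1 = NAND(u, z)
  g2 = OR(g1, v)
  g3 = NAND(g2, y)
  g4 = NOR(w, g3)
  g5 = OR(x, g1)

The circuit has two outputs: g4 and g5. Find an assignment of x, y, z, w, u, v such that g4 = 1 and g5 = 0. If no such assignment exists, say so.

Check with x=0, y=1, z=1, w=0, u=1, v=1:
g1 = NAND(u, z) = NAND(1, 1) = 0
g2 = OR(g1, v) = OR(0, 1) = 1
g3 = NAND(g2, y) = NAND(1, 1) = 0
g4 = NOR(w, g3) = NOR(0, 0) = 1
g5 = OR(x, g1) = OR(0, 0) = 0
So g4 = 1 and g5 = 0.

x=0, y=1, z=1, w=0, u=1, v=1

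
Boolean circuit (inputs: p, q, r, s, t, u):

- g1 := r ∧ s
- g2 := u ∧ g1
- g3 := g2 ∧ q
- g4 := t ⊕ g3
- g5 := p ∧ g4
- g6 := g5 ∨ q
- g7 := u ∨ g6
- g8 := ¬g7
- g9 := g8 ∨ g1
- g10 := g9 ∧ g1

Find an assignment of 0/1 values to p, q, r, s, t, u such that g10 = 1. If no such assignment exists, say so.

g10 = g9 ∧ g1 must be 1, so both g9 = 1 and g1 = 1.
Check with p=1, q=0, r=1, s=1, t=0, u=0:
g1 = r ∧ s = 1 ∧ 1 = 1
g2 = u ∧ g1 = 0 ∧ 1 = 0
g3 = g2 ∧ q = 0 ∧ 0 = 0
g4 = t ⊕ g3 = 0 ⊕ 0 = 0
g5 = p ∧ g4 = 1 ∧ 0 = 0
g6 = g5 ∨ q = 0 ∨ 0 = 0
g7 = u ∨ g6 = 0 ∨ 0 = 0
g8 = ¬g7 = ¬0 = 1
g9 = g8 ∨ g1 = 1 ∨ 1 = 1
g10 = g9 ∧ g1 = 1 ∧ 1 = 1
So g10 = 1 as required.

p=1, q=0, r=1, s=1, t=0, u=0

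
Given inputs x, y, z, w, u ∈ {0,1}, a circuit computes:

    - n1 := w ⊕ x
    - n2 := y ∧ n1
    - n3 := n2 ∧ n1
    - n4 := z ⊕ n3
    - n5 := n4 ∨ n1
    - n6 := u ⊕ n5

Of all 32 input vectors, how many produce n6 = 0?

16

n6 = u ⊕ n5 must be 0, so u and n5 are equal.
Enumerating the 32 input combinations, 16 give n6 = 0 and 16 give n6 = 1.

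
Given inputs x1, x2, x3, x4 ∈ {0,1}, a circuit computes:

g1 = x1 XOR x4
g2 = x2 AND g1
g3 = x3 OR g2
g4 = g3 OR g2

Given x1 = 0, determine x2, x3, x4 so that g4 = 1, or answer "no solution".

Check with x1 = 0 and x2=0, x3=1, x4=1:
g1 = x1 XOR x4 = 0 XOR 1 = 1
g2 = x2 AND g1 = 0 AND 1 = 0
g3 = x3 OR g2 = 1 OR 0 = 1
g4 = g3 OR g2 = 1 OR 0 = 1
So g4 = 1.

x2=0 x3=1 x4=1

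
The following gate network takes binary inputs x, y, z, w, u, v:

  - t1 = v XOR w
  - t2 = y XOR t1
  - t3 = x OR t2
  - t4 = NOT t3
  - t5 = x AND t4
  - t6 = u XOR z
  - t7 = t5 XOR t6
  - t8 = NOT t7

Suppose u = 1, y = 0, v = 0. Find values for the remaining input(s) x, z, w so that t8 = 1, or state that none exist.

t8 = NOT t7 must be 1, so t7 = 0.
t7 = t5 XOR t6 must be 0, so t5 and t6 are equal.
Check with u = 1, y = 0, v = 0 and x=0, z=1, w=1:
t1 = v XOR w = 0 XOR 1 = 1
t2 = y XOR t1 = 0 XOR 1 = 1
t3 = x OR t2 = 0 OR 1 = 1
t4 = NOT t3 = NOT 1 = 0
t5 = x AND t4 = 0 AND 0 = 0
t6 = u XOR z = 1 XOR 1 = 0
t7 = t5 XOR t6 = 0 XOR 0 = 0
t8 = NOT t7 = NOT 0 = 1
So t8 = 1.

x=0, z=1, w=1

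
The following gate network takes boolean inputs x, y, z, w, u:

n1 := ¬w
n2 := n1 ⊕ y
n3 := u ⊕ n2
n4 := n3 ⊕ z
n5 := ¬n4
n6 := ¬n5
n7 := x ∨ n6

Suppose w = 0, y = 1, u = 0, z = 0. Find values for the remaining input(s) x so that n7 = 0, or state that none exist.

Check with w = 0, y = 1, u = 0, z = 0 and x=0:
n1 = ¬w = ¬0 = 1
n2 = n1 ⊕ y = 1 ⊕ 1 = 0
n3 = u ⊕ n2 = 0 ⊕ 0 = 0
n4 = n3 ⊕ z = 0 ⊕ 0 = 0
n5 = ¬n4 = ¬0 = 1
n6 = ¬n5 = ¬1 = 0
n7 = x ∨ n6 = 0 ∨ 0 = 0
So n7 = 0.

x=0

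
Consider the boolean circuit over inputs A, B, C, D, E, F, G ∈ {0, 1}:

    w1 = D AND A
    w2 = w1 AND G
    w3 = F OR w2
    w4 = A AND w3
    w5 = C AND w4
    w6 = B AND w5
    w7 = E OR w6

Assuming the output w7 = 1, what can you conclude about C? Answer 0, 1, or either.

Both values of C occur among assignments with w7 = 1:
  C=0: A=0, B=0, C=0, D=0, E=1, F=0, G=0
  C=1: A=0, B=0, C=1, D=0, E=1, F=0, G=0

either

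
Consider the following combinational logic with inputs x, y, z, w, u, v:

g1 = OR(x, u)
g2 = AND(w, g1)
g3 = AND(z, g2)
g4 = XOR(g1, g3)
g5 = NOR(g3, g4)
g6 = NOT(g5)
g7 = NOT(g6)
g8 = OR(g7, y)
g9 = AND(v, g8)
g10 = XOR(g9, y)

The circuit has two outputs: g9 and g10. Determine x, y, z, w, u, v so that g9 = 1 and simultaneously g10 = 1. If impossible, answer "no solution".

Check with x=0 y=0 z=0 w=1 u=0 v=1:
g1 = OR(x, u) = OR(0, 0) = 0
g2 = AND(w, g1) = AND(1, 0) = 0
g3 = AND(z, g2) = AND(0, 0) = 0
g4 = XOR(g1, g3) = XOR(0, 0) = 0
g5 = NOR(g3, g4) = NOR(0, 0) = 1
g6 = NOT(g5) = NOT 1 = 0
g7 = NOT(g6) = NOT 0 = 1
g8 = OR(g7, y) = OR(1, 0) = 1
g9 = AND(v, g8) = AND(1, 1) = 1
g10 = XOR(g9, y) = XOR(1, 0) = 1
So g9 = 1 and g10 = 1.

x=0 y=0 z=0 w=1 u=0 v=1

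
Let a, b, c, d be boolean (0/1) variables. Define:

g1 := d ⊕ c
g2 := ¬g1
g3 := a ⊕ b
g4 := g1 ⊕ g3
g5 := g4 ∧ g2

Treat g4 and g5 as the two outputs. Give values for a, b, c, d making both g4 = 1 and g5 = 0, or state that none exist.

Check with a=1, b=1, c=0, d=1:
g1 = d ⊕ c = 1 ⊕ 0 = 1
g2 = ¬g1 = ¬1 = 0
g3 = a ⊕ b = 1 ⊕ 1 = 0
g4 = g1 ⊕ g3 = 1 ⊕ 0 = 1
g5 = g4 ∧ g2 = 1 ∧ 0 = 0
So g4 = 1 and g5 = 0.

a=1, b=1, c=0, d=1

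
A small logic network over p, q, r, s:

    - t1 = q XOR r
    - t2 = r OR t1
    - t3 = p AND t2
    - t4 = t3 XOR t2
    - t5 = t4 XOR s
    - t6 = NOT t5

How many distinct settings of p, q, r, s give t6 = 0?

t6 = NOT t5 must be 0, so t5 = 1.
Enumerating the 16 input combinations, 8 give t6 = 0 and 8 give t6 = 1.

8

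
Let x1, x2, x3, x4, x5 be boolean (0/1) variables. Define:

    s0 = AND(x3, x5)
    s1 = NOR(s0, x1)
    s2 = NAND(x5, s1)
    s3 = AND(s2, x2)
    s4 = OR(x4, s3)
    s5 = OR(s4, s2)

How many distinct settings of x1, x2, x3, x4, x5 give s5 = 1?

30

s5 = OR(s4, s2) must be 1, so at least one of s4, s2 is 1.
Enumerating the 32 input combinations, 30 give s5 = 1 and 2 give s5 = 0.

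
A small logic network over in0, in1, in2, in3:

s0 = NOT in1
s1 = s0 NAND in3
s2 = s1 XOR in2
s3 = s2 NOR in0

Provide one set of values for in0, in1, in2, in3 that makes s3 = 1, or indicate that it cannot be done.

in0=0 in1=0 in2=0 in3=1

s3 = s2 NOR in0 must be 1, so both s2 = 0 and in0 = 0.
s2 = s1 XOR in2 must be 0, so s1 and in2 are equal.
Check with in0=0 in1=0 in2=0 in3=1:
s0 = NOT in1 = NOT 0 = 1
s1 = s0 NAND in3 = 1 NAND 1 = 0
s2 = s1 XOR in2 = 0 XOR 0 = 0
s3 = s2 NOR in0 = 0 NOR 0 = 1
So s3 = 1 as required.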